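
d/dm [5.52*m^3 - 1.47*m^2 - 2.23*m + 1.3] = 16.56*m^2 - 2.94*m - 2.23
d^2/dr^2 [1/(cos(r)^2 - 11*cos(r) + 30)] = (-4*sin(r)^4 + 3*sin(r)^2 - 1485*cos(r)/4 + 33*cos(3*r)/4 + 183)/((cos(r) - 6)^3*(cos(r) - 5)^3)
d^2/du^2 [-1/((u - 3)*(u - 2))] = 2*(-(u - 3)^2 - (u - 3)*(u - 2) - (u - 2)^2)/((u - 3)^3*(u - 2)^3)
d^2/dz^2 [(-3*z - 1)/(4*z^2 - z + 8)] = 2*(-(3*z + 1)*(8*z - 1)^2 + (36*z + 1)*(4*z^2 - z + 8))/(4*z^2 - z + 8)^3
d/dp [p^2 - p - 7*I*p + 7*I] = 2*p - 1 - 7*I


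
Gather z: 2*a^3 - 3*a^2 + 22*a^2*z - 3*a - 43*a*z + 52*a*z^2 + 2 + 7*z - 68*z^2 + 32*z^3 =2*a^3 - 3*a^2 - 3*a + 32*z^3 + z^2*(52*a - 68) + z*(22*a^2 - 43*a + 7) + 2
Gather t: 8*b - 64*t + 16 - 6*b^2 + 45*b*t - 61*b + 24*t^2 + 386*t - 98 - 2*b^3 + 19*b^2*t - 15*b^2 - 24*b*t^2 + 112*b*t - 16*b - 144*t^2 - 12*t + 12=-2*b^3 - 21*b^2 - 69*b + t^2*(-24*b - 120) + t*(19*b^2 + 157*b + 310) - 70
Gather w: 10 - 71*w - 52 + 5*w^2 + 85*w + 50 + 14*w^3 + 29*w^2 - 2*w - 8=14*w^3 + 34*w^2 + 12*w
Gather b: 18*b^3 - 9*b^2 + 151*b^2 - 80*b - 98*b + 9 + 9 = 18*b^3 + 142*b^2 - 178*b + 18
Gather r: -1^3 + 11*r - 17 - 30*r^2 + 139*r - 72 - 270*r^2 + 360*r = -300*r^2 + 510*r - 90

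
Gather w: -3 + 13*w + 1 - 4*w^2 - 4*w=-4*w^2 + 9*w - 2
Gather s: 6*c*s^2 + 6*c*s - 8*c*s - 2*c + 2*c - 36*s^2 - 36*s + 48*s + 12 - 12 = s^2*(6*c - 36) + s*(12 - 2*c)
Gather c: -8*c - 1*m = -8*c - m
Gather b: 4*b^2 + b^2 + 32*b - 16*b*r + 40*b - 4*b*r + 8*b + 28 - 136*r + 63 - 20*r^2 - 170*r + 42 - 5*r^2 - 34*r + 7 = 5*b^2 + b*(80 - 20*r) - 25*r^2 - 340*r + 140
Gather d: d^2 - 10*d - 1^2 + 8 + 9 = d^2 - 10*d + 16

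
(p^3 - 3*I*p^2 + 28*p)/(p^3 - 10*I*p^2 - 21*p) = (p + 4*I)/(p - 3*I)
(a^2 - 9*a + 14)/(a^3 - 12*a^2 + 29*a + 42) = (a - 2)/(a^2 - 5*a - 6)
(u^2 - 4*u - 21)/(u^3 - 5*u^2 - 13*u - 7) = (u + 3)/(u^2 + 2*u + 1)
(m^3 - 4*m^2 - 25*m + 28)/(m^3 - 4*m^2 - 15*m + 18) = (m^2 - 3*m - 28)/(m^2 - 3*m - 18)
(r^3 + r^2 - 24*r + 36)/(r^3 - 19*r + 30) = (r + 6)/(r + 5)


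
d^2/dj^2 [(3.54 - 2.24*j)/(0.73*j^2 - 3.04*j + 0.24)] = (-(1.46*j - 3.04)*(2.24*j - 3.54)*(2.92*j - 6.08) + (9.8112*j - 18.7876)*(0.73*j^2 - 3.04*j + 0.24))/(0.73*j^2 - 3.04*j + 0.24)^3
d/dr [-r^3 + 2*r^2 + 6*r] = -3*r^2 + 4*r + 6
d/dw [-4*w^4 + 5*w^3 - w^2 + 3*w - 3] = -16*w^3 + 15*w^2 - 2*w + 3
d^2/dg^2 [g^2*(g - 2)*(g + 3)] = 12*g^2 + 6*g - 12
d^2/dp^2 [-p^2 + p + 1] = -2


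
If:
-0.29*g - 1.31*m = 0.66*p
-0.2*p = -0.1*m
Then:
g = -11.3103448275862*p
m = 2.0*p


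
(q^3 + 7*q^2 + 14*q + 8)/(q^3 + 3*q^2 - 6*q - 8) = (q + 2)/(q - 2)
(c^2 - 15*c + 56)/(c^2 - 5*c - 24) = (c - 7)/(c + 3)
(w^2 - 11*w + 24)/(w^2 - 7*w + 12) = (w - 8)/(w - 4)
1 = 1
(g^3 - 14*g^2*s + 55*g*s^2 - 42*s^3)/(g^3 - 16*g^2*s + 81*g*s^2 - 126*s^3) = (-g + s)/(-g + 3*s)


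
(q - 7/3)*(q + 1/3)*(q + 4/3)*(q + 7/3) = q^4 + 5*q^3/3 - 5*q^2 - 245*q/27 - 196/81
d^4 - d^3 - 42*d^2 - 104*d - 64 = (d - 8)*(d + 1)*(d + 2)*(d + 4)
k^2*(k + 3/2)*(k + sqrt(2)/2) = k^4 + sqrt(2)*k^3/2 + 3*k^3/2 + 3*sqrt(2)*k^2/4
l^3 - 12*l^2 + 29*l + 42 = (l - 7)*(l - 6)*(l + 1)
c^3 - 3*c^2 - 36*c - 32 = (c - 8)*(c + 1)*(c + 4)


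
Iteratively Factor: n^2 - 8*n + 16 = (n - 4)*(n - 4)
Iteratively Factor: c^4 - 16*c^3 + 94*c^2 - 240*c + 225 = (c - 5)*(c^3 - 11*c^2 + 39*c - 45) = (c - 5)*(c - 3)*(c^2 - 8*c + 15) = (c - 5)^2*(c - 3)*(c - 3)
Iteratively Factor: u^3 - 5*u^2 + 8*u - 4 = (u - 1)*(u^2 - 4*u + 4) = (u - 2)*(u - 1)*(u - 2)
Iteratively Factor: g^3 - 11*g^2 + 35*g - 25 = (g - 5)*(g^2 - 6*g + 5) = (g - 5)^2*(g - 1)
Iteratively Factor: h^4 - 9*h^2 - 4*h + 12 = (h + 2)*(h^3 - 2*h^2 - 5*h + 6) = (h - 1)*(h + 2)*(h^2 - h - 6) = (h - 1)*(h + 2)^2*(h - 3)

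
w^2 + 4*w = w*(w + 4)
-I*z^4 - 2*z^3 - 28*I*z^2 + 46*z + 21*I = (z - 7*I)*(z + I)*(z + 3*I)*(-I*z + 1)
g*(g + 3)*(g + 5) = g^3 + 8*g^2 + 15*g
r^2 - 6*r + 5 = (r - 5)*(r - 1)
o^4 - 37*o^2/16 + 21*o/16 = o*(o - 1)*(o - 3/4)*(o + 7/4)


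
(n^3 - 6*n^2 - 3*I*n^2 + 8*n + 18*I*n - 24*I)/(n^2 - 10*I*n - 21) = (n^2 - 6*n + 8)/(n - 7*I)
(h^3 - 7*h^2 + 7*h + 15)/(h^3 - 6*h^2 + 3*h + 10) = (h - 3)/(h - 2)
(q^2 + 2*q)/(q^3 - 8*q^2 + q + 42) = q/(q^2 - 10*q + 21)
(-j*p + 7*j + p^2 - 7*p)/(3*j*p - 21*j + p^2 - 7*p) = (-j + p)/(3*j + p)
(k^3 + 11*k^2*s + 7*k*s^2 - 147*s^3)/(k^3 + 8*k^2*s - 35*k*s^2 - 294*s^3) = (-k + 3*s)/(-k + 6*s)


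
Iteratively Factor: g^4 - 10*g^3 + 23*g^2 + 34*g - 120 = (g + 2)*(g^3 - 12*g^2 + 47*g - 60) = (g - 3)*(g + 2)*(g^2 - 9*g + 20) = (g - 5)*(g - 3)*(g + 2)*(g - 4)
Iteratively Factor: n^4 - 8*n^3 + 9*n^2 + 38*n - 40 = (n - 4)*(n^3 - 4*n^2 - 7*n + 10) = (n - 4)*(n - 1)*(n^2 - 3*n - 10) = (n - 5)*(n - 4)*(n - 1)*(n + 2)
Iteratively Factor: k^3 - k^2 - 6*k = (k - 3)*(k^2 + 2*k) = k*(k - 3)*(k + 2)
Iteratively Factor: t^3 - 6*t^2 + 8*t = (t - 4)*(t^2 - 2*t) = t*(t - 4)*(t - 2)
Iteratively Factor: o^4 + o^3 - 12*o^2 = (o)*(o^3 + o^2 - 12*o) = o^2*(o^2 + o - 12) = o^2*(o + 4)*(o - 3)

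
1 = 1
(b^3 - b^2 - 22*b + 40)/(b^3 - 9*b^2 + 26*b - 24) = (b + 5)/(b - 3)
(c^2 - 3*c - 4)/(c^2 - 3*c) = (c^2 - 3*c - 4)/(c*(c - 3))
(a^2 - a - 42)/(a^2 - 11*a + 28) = (a + 6)/(a - 4)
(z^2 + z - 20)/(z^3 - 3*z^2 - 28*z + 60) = (z - 4)/(z^2 - 8*z + 12)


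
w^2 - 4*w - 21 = (w - 7)*(w + 3)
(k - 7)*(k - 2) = k^2 - 9*k + 14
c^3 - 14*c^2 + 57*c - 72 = (c - 8)*(c - 3)^2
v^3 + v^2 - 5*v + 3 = (v - 1)^2*(v + 3)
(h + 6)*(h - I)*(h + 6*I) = h^3 + 6*h^2 + 5*I*h^2 + 6*h + 30*I*h + 36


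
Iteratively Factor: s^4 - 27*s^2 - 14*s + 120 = (s - 5)*(s^3 + 5*s^2 - 2*s - 24) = (s - 5)*(s - 2)*(s^2 + 7*s + 12) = (s - 5)*(s - 2)*(s + 4)*(s + 3)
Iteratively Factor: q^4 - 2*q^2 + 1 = (q + 1)*(q^3 - q^2 - q + 1) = (q + 1)^2*(q^2 - 2*q + 1) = (q - 1)*(q + 1)^2*(q - 1)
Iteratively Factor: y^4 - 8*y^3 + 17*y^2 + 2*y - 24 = (y - 2)*(y^3 - 6*y^2 + 5*y + 12) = (y - 3)*(y - 2)*(y^2 - 3*y - 4) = (y - 3)*(y - 2)*(y + 1)*(y - 4)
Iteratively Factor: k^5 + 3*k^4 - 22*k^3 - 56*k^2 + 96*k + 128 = (k + 1)*(k^4 + 2*k^3 - 24*k^2 - 32*k + 128) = (k + 1)*(k + 4)*(k^3 - 2*k^2 - 16*k + 32) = (k - 2)*(k + 1)*(k + 4)*(k^2 - 16) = (k - 2)*(k + 1)*(k + 4)^2*(k - 4)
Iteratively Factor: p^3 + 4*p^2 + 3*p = (p + 3)*(p^2 + p) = (p + 1)*(p + 3)*(p)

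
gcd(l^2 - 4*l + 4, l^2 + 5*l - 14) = l - 2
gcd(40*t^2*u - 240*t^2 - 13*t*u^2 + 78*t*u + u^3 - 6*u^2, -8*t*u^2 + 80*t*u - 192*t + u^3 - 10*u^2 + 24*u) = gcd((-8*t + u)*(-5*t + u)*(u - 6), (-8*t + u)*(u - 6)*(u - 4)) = 8*t*u - 48*t - u^2 + 6*u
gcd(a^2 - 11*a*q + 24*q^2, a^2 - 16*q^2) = 1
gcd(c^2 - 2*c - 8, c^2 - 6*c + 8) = c - 4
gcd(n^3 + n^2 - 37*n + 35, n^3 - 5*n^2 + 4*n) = n - 1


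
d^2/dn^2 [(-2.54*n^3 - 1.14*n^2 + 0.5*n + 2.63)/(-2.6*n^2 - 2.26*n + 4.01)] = (-2.8421709430404e-14*n^4 + 58.753408*n^3 - 173.472984*n^2 + 121.059444*n - 54.106708)/(17.576*n^6 + 45.8328*n^5 - 41.48352*n^4 - 129.833384*n^3 + 63.980352*n^2 + 109.023078*n - 64.481201)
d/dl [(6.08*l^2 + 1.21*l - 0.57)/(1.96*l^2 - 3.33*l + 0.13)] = (-22.618*l^2 + 3.8152*l - 1.7408)/(3.8416*l^4 - 13.0536*l^3 + 11.5985*l^2 - 0.8658*l + 0.0169)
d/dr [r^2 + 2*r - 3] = 2*r + 2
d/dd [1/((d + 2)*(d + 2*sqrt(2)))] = -(2*d + 2 + 2*sqrt(2))/((d + 2)^2*(d + 2*sqrt(2))^2)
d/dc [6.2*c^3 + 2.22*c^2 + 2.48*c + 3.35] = 18.6*c^2 + 4.44*c + 2.48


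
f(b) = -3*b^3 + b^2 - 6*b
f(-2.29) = 55.01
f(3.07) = -95.80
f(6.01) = -651.19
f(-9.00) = 2322.00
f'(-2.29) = -57.78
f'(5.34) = -251.96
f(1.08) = -9.09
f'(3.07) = -84.68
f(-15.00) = 10440.00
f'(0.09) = -5.89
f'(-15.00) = -2061.00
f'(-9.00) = -753.00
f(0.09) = -0.53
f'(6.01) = -319.06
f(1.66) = -20.93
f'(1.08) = -14.34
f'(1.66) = -27.48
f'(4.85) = -208.00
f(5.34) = -460.34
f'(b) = -9*b^2 + 2*b - 6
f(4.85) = -347.83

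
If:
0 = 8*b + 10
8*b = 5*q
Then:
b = -5/4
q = -2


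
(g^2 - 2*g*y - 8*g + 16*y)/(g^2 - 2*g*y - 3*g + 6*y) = (g - 8)/(g - 3)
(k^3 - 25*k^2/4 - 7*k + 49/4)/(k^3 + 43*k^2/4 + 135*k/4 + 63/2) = (k^2 - 8*k + 7)/(k^2 + 9*k + 18)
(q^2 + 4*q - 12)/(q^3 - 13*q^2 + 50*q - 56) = (q + 6)/(q^2 - 11*q + 28)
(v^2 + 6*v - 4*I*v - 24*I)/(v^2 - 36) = (v - 4*I)/(v - 6)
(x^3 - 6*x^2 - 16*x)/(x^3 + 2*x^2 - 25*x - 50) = x*(x - 8)/(x^2 - 25)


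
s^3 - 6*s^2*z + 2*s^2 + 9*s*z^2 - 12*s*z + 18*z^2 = (s + 2)*(s - 3*z)^2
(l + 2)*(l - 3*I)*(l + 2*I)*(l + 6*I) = l^4 + 2*l^3 + 5*I*l^3 + 12*l^2 + 10*I*l^2 + 24*l + 36*I*l + 72*I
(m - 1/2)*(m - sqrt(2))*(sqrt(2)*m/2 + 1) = sqrt(2)*m^3/2 - sqrt(2)*m^2/4 - sqrt(2)*m + sqrt(2)/2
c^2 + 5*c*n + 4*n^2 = (c + n)*(c + 4*n)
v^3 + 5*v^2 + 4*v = v*(v + 1)*(v + 4)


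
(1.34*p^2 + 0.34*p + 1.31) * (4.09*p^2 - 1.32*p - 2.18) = 5.4806*p^4 - 0.3782*p^3 + 1.9879*p^2 - 2.4704*p - 2.8558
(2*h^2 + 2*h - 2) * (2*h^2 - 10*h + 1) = 4*h^4 - 16*h^3 - 22*h^2 + 22*h - 2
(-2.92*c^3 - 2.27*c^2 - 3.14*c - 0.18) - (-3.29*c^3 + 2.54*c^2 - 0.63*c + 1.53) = 0.37*c^3 - 4.81*c^2 - 2.51*c - 1.71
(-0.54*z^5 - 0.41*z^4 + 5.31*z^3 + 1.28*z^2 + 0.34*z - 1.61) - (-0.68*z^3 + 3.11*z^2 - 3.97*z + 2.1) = -0.54*z^5 - 0.41*z^4 + 5.99*z^3 - 1.83*z^2 + 4.31*z - 3.71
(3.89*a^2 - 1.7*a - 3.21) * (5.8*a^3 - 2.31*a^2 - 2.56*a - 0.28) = 22.562*a^5 - 18.8459*a^4 - 24.6494*a^3 + 10.6779*a^2 + 8.6936*a + 0.8988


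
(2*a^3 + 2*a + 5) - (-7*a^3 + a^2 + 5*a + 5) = 9*a^3 - a^2 - 3*a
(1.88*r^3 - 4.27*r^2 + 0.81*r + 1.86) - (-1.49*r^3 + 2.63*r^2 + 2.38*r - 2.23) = 3.37*r^3 - 6.9*r^2 - 1.57*r + 4.09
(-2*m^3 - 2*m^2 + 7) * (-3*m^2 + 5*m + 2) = 6*m^5 - 4*m^4 - 14*m^3 - 25*m^2 + 35*m + 14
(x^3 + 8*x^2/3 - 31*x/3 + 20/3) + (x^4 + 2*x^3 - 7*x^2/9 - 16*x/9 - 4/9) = x^4 + 3*x^3 + 17*x^2/9 - 109*x/9 + 56/9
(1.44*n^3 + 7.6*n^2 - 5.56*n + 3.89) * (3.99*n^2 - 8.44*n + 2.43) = 5.7456*n^5 + 18.1704*n^4 - 82.8292*n^3 + 80.9155*n^2 - 46.3424*n + 9.4527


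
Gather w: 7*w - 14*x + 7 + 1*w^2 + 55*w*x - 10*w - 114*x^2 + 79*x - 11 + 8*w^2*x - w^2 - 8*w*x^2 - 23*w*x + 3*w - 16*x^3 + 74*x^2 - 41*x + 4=8*w^2*x + w*(-8*x^2 + 32*x) - 16*x^3 - 40*x^2 + 24*x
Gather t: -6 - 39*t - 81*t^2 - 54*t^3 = -54*t^3 - 81*t^2 - 39*t - 6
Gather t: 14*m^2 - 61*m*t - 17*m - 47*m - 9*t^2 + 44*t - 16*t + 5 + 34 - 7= 14*m^2 - 64*m - 9*t^2 + t*(28 - 61*m) + 32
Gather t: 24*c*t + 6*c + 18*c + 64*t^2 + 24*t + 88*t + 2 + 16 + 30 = 24*c + 64*t^2 + t*(24*c + 112) + 48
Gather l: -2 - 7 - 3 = -12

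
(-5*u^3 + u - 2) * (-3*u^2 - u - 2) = 15*u^5 + 5*u^4 + 7*u^3 + 5*u^2 + 4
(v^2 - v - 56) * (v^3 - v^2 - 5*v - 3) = v^5 - 2*v^4 - 60*v^3 + 58*v^2 + 283*v + 168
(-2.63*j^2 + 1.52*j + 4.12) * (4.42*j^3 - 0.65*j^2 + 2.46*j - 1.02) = -11.6246*j^5 + 8.4279*j^4 + 10.7526*j^3 + 3.7438*j^2 + 8.5848*j - 4.2024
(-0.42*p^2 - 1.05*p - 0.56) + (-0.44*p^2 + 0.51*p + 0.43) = -0.86*p^2 - 0.54*p - 0.13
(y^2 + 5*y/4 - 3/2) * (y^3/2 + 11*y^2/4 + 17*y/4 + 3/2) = y^5/2 + 27*y^4/8 + 111*y^3/16 + 43*y^2/16 - 9*y/2 - 9/4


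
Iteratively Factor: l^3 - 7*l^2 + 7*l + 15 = (l - 5)*(l^2 - 2*l - 3) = (l - 5)*(l - 3)*(l + 1)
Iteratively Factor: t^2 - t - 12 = (t - 4)*(t + 3)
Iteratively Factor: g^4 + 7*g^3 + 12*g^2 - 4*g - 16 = (g + 2)*(g^3 + 5*g^2 + 2*g - 8) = (g + 2)^2*(g^2 + 3*g - 4) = (g + 2)^2*(g + 4)*(g - 1)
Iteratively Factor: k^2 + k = (k)*(k + 1)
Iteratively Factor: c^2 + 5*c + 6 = (c + 3)*(c + 2)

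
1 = 1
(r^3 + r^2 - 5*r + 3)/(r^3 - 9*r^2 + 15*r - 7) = (r + 3)/(r - 7)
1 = 1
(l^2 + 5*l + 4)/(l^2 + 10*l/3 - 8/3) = 3*(l + 1)/(3*l - 2)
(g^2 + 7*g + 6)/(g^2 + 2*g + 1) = (g + 6)/(g + 1)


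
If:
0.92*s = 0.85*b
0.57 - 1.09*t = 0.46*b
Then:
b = 1.23913043478261 - 2.3695652173913*t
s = 1.14484877126654 - 2.18927221172023*t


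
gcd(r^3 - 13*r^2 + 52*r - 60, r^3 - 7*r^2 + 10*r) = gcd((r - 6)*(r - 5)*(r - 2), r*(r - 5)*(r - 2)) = r^2 - 7*r + 10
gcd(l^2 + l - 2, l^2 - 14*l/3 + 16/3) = 1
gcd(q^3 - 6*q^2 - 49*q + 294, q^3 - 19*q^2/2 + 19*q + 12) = q - 6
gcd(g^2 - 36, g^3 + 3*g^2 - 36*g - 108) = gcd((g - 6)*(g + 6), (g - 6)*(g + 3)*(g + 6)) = g^2 - 36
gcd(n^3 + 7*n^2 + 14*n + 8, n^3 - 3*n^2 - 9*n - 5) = n + 1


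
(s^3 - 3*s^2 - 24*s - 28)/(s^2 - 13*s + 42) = (s^2 + 4*s + 4)/(s - 6)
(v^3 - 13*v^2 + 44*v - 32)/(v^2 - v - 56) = (v^2 - 5*v + 4)/(v + 7)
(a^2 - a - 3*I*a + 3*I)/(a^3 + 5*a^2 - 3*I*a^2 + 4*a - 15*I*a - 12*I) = (a - 1)/(a^2 + 5*a + 4)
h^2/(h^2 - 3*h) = h/(h - 3)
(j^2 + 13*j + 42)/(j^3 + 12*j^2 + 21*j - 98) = (j + 6)/(j^2 + 5*j - 14)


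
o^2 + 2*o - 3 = (o - 1)*(o + 3)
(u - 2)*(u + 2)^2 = u^3 + 2*u^2 - 4*u - 8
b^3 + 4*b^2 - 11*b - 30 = (b - 3)*(b + 2)*(b + 5)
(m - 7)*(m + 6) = m^2 - m - 42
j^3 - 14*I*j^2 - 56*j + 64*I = (j - 8*I)*(j - 4*I)*(j - 2*I)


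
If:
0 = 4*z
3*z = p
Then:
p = 0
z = 0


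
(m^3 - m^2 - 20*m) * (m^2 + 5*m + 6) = m^5 + 4*m^4 - 19*m^3 - 106*m^2 - 120*m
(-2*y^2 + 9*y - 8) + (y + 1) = -2*y^2 + 10*y - 7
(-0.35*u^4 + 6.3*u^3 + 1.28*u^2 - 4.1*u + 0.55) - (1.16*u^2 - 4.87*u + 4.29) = -0.35*u^4 + 6.3*u^3 + 0.12*u^2 + 0.77*u - 3.74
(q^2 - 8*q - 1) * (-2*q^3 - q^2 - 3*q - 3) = -2*q^5 + 15*q^4 + 7*q^3 + 22*q^2 + 27*q + 3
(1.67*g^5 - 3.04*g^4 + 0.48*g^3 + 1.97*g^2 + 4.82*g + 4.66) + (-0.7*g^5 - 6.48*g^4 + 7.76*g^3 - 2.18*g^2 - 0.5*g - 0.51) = 0.97*g^5 - 9.52*g^4 + 8.24*g^3 - 0.21*g^2 + 4.32*g + 4.15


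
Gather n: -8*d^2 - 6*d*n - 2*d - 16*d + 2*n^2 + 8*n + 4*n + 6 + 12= -8*d^2 - 18*d + 2*n^2 + n*(12 - 6*d) + 18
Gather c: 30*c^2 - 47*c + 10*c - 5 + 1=30*c^2 - 37*c - 4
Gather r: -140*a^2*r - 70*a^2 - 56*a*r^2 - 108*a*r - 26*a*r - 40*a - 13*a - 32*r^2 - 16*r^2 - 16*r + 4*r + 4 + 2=-70*a^2 - 53*a + r^2*(-56*a - 48) + r*(-140*a^2 - 134*a - 12) + 6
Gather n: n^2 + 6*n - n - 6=n^2 + 5*n - 6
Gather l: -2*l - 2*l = -4*l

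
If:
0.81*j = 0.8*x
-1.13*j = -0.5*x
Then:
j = 0.00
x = 0.00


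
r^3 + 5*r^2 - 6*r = r*(r - 1)*(r + 6)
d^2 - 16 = (d - 4)*(d + 4)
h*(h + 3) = h^2 + 3*h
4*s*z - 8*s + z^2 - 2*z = (4*s + z)*(z - 2)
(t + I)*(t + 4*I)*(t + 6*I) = t^3 + 11*I*t^2 - 34*t - 24*I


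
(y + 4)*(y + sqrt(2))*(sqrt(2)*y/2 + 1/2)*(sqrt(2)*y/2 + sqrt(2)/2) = y^4/2 + 3*sqrt(2)*y^3/4 + 5*y^3/2 + 5*y^2/2 + 15*sqrt(2)*y^2/4 + 5*y/2 + 3*sqrt(2)*y + 2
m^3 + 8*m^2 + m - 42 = (m - 2)*(m + 3)*(m + 7)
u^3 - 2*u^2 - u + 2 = (u - 2)*(u - 1)*(u + 1)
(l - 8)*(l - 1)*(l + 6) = l^3 - 3*l^2 - 46*l + 48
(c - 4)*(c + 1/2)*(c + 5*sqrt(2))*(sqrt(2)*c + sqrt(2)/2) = sqrt(2)*c^4 - 3*sqrt(2)*c^3 + 10*c^3 - 30*c^2 - 15*sqrt(2)*c^2/4 - 75*c/2 - sqrt(2)*c - 10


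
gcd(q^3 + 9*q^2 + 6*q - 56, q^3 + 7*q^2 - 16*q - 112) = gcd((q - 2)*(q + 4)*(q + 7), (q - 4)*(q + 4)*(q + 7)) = q^2 + 11*q + 28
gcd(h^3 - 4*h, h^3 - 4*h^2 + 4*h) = h^2 - 2*h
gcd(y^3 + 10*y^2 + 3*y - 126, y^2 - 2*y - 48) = y + 6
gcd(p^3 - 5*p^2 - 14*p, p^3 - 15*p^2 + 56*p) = p^2 - 7*p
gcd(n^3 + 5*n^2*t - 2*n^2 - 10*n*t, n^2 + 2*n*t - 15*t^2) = n + 5*t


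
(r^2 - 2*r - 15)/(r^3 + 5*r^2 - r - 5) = (r^2 - 2*r - 15)/(r^3 + 5*r^2 - r - 5)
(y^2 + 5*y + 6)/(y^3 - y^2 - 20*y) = (y^2 + 5*y + 6)/(y*(y^2 - y - 20))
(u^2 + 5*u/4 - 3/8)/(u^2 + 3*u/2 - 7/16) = 2*(2*u + 3)/(4*u + 7)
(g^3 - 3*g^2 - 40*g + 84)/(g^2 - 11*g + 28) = (g^2 + 4*g - 12)/(g - 4)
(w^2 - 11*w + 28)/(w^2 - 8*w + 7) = (w - 4)/(w - 1)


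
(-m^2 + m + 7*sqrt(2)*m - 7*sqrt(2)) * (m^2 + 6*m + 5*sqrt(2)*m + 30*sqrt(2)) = -m^4 - 5*m^3 + 2*sqrt(2)*m^3 + 10*sqrt(2)*m^2 + 76*m^2 - 12*sqrt(2)*m + 350*m - 420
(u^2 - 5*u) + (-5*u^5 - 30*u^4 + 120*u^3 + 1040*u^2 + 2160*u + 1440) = -5*u^5 - 30*u^4 + 120*u^3 + 1041*u^2 + 2155*u + 1440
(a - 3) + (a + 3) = 2*a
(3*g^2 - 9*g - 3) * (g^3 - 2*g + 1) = 3*g^5 - 9*g^4 - 9*g^3 + 21*g^2 - 3*g - 3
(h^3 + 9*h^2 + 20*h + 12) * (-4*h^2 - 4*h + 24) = -4*h^5 - 40*h^4 - 92*h^3 + 88*h^2 + 432*h + 288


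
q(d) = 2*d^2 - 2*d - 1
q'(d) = 4*d - 2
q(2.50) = 6.50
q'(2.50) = 8.00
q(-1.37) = 5.49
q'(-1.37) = -7.48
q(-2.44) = 15.79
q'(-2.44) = -11.76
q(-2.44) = 15.79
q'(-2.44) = -11.76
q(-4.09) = 40.64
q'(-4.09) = -18.36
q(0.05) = -1.10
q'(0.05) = -1.80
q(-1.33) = 5.20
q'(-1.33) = -7.32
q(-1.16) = 4.01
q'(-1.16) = -6.64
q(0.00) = -1.00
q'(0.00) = -2.00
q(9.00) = 143.00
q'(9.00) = 34.00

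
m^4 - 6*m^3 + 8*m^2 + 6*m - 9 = (m - 3)^2*(m - 1)*(m + 1)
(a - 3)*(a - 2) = a^2 - 5*a + 6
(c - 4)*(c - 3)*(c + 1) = c^3 - 6*c^2 + 5*c + 12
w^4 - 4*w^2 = w^2*(w - 2)*(w + 2)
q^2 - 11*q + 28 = (q - 7)*(q - 4)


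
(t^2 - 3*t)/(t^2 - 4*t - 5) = t*(3 - t)/(-t^2 + 4*t + 5)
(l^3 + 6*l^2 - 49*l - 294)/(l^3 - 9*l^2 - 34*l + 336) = (l + 7)/(l - 8)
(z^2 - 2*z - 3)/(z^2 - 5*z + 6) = (z + 1)/(z - 2)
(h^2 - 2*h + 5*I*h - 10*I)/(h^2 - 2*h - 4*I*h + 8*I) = (h + 5*I)/(h - 4*I)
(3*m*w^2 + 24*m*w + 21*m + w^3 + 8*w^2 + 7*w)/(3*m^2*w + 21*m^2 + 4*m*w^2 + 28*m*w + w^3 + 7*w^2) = (w + 1)/(m + w)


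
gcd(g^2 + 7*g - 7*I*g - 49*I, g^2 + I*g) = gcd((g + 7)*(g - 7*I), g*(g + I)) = 1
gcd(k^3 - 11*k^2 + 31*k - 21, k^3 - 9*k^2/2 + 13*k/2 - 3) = k - 1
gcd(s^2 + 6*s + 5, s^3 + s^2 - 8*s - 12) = 1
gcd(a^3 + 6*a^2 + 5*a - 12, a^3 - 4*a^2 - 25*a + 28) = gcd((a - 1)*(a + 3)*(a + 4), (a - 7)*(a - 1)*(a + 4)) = a^2 + 3*a - 4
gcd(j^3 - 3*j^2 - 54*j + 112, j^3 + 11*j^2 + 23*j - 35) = j + 7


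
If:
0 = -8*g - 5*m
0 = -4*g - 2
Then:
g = -1/2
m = 4/5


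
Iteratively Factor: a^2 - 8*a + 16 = (a - 4)*(a - 4)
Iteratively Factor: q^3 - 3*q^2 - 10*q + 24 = (q + 3)*(q^2 - 6*q + 8) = (q - 4)*(q + 3)*(q - 2)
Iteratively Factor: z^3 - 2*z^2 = (z)*(z^2 - 2*z) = z^2*(z - 2)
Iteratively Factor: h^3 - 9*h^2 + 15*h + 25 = (h - 5)*(h^2 - 4*h - 5) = (h - 5)^2*(h + 1)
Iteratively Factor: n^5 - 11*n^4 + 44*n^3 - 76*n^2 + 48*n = (n - 4)*(n^4 - 7*n^3 + 16*n^2 - 12*n) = (n - 4)*(n - 3)*(n^3 - 4*n^2 + 4*n) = n*(n - 4)*(n - 3)*(n^2 - 4*n + 4) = n*(n - 4)*(n - 3)*(n - 2)*(n - 2)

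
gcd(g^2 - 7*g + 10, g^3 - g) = 1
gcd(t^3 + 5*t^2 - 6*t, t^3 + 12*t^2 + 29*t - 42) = t^2 + 5*t - 6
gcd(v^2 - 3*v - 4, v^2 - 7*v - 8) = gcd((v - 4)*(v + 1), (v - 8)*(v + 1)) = v + 1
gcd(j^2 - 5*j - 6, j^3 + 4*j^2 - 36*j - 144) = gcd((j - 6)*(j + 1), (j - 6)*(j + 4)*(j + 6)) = j - 6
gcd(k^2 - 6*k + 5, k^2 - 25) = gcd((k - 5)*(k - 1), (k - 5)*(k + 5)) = k - 5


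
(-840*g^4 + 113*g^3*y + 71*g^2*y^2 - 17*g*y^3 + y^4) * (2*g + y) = -1680*g^5 - 614*g^4*y + 255*g^3*y^2 + 37*g^2*y^3 - 15*g*y^4 + y^5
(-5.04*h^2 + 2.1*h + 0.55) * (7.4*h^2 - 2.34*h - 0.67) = -37.296*h^4 + 27.3336*h^3 + 2.5328*h^2 - 2.694*h - 0.3685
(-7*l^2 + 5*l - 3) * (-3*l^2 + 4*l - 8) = 21*l^4 - 43*l^3 + 85*l^2 - 52*l + 24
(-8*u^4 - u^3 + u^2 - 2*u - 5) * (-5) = 40*u^4 + 5*u^3 - 5*u^2 + 10*u + 25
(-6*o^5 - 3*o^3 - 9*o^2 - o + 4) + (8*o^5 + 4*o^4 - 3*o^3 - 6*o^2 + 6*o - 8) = 2*o^5 + 4*o^4 - 6*o^3 - 15*o^2 + 5*o - 4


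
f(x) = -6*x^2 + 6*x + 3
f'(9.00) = -102.00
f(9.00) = -429.00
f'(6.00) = -66.00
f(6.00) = -177.00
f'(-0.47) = 11.64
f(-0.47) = -1.15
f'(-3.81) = 51.72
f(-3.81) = -106.96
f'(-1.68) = 26.16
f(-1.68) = -24.01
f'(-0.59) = 13.08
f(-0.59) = -2.63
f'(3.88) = -40.56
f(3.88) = -64.05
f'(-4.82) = 63.84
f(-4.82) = -165.31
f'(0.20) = 3.60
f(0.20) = 3.96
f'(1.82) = -15.84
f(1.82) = -5.95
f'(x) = 6 - 12*x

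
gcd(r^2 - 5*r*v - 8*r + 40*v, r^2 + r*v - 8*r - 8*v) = r - 8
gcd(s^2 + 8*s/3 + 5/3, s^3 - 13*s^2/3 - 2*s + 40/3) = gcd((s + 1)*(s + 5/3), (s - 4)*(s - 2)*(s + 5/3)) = s + 5/3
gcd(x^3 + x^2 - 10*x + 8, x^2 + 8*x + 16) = x + 4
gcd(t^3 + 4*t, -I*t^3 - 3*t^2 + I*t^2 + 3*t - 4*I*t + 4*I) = 1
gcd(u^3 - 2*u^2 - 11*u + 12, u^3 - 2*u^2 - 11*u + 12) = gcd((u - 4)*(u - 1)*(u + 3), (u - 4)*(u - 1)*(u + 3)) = u^3 - 2*u^2 - 11*u + 12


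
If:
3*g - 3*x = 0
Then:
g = x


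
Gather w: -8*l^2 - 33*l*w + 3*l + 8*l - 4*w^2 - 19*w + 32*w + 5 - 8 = -8*l^2 + 11*l - 4*w^2 + w*(13 - 33*l) - 3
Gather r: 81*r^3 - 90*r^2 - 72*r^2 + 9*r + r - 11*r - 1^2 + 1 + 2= 81*r^3 - 162*r^2 - r + 2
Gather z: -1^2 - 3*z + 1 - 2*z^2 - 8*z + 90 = -2*z^2 - 11*z + 90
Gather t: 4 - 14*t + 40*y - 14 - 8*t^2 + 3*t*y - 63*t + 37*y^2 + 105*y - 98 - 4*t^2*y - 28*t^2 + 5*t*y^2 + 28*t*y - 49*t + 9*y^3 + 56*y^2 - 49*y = t^2*(-4*y - 36) + t*(5*y^2 + 31*y - 126) + 9*y^3 + 93*y^2 + 96*y - 108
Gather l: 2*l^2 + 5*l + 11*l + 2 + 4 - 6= 2*l^2 + 16*l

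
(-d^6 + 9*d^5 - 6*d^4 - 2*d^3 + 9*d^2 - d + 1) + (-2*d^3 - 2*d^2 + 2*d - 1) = -d^6 + 9*d^5 - 6*d^4 - 4*d^3 + 7*d^2 + d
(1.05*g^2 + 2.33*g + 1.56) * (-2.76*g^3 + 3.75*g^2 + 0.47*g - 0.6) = -2.898*g^5 - 2.4933*g^4 + 4.9254*g^3 + 6.3151*g^2 - 0.6648*g - 0.936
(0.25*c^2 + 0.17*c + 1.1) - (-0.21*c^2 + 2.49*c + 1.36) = 0.46*c^2 - 2.32*c - 0.26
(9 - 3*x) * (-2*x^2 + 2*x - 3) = 6*x^3 - 24*x^2 + 27*x - 27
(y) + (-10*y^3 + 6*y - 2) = -10*y^3 + 7*y - 2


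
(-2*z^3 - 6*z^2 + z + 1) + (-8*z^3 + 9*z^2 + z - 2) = -10*z^3 + 3*z^2 + 2*z - 1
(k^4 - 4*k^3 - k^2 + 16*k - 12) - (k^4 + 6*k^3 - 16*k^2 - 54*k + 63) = -10*k^3 + 15*k^2 + 70*k - 75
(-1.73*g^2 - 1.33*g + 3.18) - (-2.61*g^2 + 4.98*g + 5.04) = 0.88*g^2 - 6.31*g - 1.86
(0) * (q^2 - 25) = 0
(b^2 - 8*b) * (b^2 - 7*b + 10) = b^4 - 15*b^3 + 66*b^2 - 80*b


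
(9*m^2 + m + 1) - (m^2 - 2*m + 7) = 8*m^2 + 3*m - 6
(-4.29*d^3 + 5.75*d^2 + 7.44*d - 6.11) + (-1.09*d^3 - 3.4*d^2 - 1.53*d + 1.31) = -5.38*d^3 + 2.35*d^2 + 5.91*d - 4.8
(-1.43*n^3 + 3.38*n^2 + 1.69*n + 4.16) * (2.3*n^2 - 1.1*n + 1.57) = -3.289*n^5 + 9.347*n^4 - 2.0761*n^3 + 13.0156*n^2 - 1.9227*n + 6.5312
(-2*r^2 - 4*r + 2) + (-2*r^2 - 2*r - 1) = -4*r^2 - 6*r + 1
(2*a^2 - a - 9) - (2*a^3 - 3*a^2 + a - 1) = -2*a^3 + 5*a^2 - 2*a - 8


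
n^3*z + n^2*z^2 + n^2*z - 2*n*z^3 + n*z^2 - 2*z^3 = (n - z)*(n + 2*z)*(n*z + z)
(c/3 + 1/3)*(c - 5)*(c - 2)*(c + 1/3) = c^4/3 - 17*c^3/9 + c^2/3 + 11*c/3 + 10/9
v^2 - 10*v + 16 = (v - 8)*(v - 2)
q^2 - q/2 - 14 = (q - 4)*(q + 7/2)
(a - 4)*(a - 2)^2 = a^3 - 8*a^2 + 20*a - 16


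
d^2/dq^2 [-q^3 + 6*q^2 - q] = 12 - 6*q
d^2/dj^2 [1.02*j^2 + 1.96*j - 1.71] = 2.04000000000000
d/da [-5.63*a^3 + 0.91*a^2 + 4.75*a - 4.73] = -16.89*a^2 + 1.82*a + 4.75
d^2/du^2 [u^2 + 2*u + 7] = 2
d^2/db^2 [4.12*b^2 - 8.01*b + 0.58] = 8.24000000000000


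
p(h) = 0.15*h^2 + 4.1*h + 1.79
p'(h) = 0.3*h + 4.1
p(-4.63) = -13.98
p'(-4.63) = 2.71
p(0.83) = 5.30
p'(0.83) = 4.35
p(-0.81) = -1.43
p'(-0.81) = 3.86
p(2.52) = 13.07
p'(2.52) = 4.86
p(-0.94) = -1.93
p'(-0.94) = 3.82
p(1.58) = 8.64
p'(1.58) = 4.57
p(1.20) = 6.93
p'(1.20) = 4.46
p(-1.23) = -3.03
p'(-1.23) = 3.73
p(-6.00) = -17.41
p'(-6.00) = 2.30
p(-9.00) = -22.96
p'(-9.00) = 1.40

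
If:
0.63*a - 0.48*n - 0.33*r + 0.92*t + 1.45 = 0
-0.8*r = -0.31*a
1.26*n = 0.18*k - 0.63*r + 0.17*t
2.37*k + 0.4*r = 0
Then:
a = -1.42632481777186*t - 2.41824001676799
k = 0.0932828467319149*t + 0.158154937805502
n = 0.424597189325635*t + 0.491127565792442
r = -0.552700866886596*t - 0.937068006497597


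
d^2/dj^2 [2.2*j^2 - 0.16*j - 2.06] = 4.40000000000000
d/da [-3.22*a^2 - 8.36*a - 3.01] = -6.44*a - 8.36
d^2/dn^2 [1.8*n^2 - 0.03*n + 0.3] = 3.60000000000000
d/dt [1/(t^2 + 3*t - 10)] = (-2*t - 3)/(t^2 + 3*t - 10)^2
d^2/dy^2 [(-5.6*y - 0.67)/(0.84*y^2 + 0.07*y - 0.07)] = (-(1.68*y + 0.07)*(3.36*y + 0.14)*(5.6*y + 0.67) + (28.224*y + 1.9096)*(0.84*y^2 + 0.07*y - 0.07))/(0.84*y^2 + 0.07*y - 0.07)^3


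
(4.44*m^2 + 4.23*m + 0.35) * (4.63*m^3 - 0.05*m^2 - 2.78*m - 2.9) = 20.5572*m^5 + 19.3629*m^4 - 10.9342*m^3 - 24.6529*m^2 - 13.24*m - 1.015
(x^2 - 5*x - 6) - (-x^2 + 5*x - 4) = 2*x^2 - 10*x - 2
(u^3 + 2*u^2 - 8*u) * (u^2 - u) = u^5 + u^4 - 10*u^3 + 8*u^2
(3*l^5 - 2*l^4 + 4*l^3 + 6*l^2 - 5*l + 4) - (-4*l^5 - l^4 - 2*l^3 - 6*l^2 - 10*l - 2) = 7*l^5 - l^4 + 6*l^3 + 12*l^2 + 5*l + 6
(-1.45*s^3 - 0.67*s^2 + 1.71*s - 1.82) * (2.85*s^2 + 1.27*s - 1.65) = -4.1325*s^5 - 3.751*s^4 + 6.4151*s^3 - 1.9098*s^2 - 5.1329*s + 3.003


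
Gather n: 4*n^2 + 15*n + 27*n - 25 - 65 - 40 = 4*n^2 + 42*n - 130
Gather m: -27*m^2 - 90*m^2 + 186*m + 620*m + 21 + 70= -117*m^2 + 806*m + 91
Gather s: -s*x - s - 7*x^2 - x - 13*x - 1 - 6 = s*(-x - 1) - 7*x^2 - 14*x - 7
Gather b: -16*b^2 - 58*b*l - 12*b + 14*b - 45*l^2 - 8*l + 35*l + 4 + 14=-16*b^2 + b*(2 - 58*l) - 45*l^2 + 27*l + 18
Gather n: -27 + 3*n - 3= 3*n - 30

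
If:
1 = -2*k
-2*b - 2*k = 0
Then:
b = 1/2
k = -1/2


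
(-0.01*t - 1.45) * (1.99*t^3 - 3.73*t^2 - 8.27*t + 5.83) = -0.0199*t^4 - 2.8482*t^3 + 5.4912*t^2 + 11.9332*t - 8.4535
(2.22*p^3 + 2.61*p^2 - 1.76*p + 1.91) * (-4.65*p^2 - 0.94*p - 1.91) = -10.323*p^5 - 14.2233*p^4 + 1.4904*p^3 - 12.2122*p^2 + 1.5662*p - 3.6481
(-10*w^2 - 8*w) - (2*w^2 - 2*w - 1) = -12*w^2 - 6*w + 1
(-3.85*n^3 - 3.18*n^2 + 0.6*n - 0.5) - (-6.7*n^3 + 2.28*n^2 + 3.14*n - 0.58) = 2.85*n^3 - 5.46*n^2 - 2.54*n + 0.08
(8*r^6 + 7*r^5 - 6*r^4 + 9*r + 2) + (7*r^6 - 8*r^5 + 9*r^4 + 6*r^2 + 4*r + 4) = 15*r^6 - r^5 + 3*r^4 + 6*r^2 + 13*r + 6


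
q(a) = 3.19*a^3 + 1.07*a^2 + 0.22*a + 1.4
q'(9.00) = 794.65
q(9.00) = 2415.56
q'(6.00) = 357.58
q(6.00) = 730.28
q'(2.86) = 84.62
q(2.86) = 85.41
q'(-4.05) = 148.52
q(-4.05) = -193.85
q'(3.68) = 137.70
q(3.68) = 175.68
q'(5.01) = 251.15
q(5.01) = 430.51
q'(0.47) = 3.34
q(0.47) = 2.07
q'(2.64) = 72.57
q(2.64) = 68.13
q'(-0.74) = 3.88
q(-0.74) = 0.53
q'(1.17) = 15.82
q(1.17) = 8.23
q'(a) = 9.57*a^2 + 2.14*a + 0.22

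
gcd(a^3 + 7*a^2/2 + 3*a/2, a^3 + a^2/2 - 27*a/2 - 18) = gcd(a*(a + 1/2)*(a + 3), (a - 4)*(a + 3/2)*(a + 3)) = a + 3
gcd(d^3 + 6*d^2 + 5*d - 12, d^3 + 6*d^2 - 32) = d + 4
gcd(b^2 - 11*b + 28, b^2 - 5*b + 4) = b - 4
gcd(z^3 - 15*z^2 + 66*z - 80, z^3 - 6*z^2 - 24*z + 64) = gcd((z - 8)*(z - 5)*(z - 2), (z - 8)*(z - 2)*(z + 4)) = z^2 - 10*z + 16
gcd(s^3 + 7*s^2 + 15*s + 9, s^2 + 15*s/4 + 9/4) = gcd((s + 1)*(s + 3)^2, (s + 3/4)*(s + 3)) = s + 3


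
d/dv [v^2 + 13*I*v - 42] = 2*v + 13*I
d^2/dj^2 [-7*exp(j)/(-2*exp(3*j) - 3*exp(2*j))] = 7*(16*exp(2*j) + 18*exp(j) + 9)*exp(-j)/(8*exp(3*j) + 36*exp(2*j) + 54*exp(j) + 27)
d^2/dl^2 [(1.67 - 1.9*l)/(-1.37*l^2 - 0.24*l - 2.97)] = ((3.6638 - 15.618*l)*(1.37*l^2 + 0.24*l + 2.97) + (1.9*l - 1.67)*(2.74*l + 0.24)*(5.48*l + 0.48))/(1.37*l^2 + 0.24*l + 2.97)^3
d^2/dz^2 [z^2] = 2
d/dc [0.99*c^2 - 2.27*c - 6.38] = 1.98*c - 2.27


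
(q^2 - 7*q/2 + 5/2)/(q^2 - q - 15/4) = 2*(q - 1)/(2*q + 3)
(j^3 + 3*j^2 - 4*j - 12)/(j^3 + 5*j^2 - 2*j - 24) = (j + 2)/(j + 4)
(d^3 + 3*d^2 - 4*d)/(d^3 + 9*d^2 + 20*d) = (d - 1)/(d + 5)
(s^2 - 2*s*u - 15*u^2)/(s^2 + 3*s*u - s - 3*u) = (s - 5*u)/(s - 1)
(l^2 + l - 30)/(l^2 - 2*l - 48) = (l - 5)/(l - 8)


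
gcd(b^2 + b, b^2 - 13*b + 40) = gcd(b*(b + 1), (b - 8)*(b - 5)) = 1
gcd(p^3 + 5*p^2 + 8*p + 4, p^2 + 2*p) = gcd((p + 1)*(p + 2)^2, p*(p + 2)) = p + 2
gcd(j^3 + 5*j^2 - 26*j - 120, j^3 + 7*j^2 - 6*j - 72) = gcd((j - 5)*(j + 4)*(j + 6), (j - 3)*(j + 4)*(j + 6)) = j^2 + 10*j + 24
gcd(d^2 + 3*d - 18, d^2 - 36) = d + 6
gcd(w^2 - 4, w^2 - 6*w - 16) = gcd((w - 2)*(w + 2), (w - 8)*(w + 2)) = w + 2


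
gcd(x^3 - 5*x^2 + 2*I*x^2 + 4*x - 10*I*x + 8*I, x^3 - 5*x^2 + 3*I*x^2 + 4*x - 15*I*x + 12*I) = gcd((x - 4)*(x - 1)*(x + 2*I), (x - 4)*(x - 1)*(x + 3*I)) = x^2 - 5*x + 4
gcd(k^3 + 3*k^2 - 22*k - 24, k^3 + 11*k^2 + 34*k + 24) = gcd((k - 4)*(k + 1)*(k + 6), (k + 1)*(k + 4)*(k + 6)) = k^2 + 7*k + 6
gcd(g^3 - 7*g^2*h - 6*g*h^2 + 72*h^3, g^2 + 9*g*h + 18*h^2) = g + 3*h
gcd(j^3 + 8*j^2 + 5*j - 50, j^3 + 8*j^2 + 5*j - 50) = j^3 + 8*j^2 + 5*j - 50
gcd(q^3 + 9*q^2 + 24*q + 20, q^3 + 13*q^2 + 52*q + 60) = q^2 + 7*q + 10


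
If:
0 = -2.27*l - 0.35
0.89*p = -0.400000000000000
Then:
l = -0.15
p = -0.45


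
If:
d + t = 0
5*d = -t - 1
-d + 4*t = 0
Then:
No Solution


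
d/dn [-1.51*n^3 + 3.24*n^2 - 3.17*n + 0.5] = -4.53*n^2 + 6.48*n - 3.17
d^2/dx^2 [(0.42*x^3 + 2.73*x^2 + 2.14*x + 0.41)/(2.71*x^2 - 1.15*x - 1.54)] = (2.8421709430404e-14*x^4 + 53.065394*x^3 + 90.889698*x^2 + 51.896298*x + 9.875694)/(19.902511*x^6 - 25.337145*x^5 - 23.177817*x^4 + 27.275585*x^3 + 13.171158*x^2 - 8.18202*x - 3.652264)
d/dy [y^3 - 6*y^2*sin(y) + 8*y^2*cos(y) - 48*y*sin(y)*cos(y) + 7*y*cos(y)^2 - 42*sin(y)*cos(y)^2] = -8*y^2*sin(y) - 6*y^2*cos(y) + 3*y^2 - 12*y*sin(y) - 7*y*sin(2*y) + 16*y*cos(y) - 48*y*cos(2*y) - 24*sin(2*y) - 21*cos(y)/2 + 7*cos(2*y)/2 - 63*cos(3*y)/2 + 7/2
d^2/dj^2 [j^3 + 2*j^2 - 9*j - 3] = 6*j + 4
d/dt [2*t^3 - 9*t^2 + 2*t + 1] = 6*t^2 - 18*t + 2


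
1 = 1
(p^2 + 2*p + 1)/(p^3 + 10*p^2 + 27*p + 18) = (p + 1)/(p^2 + 9*p + 18)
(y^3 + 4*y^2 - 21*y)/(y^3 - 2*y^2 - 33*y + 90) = y*(y + 7)/(y^2 + y - 30)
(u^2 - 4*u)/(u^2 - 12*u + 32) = u/(u - 8)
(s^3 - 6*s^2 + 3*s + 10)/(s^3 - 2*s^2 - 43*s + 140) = (s^2 - s - 2)/(s^2 + 3*s - 28)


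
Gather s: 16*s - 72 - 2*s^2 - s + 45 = -2*s^2 + 15*s - 27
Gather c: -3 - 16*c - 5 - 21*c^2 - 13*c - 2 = -21*c^2 - 29*c - 10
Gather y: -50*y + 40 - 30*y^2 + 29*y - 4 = -30*y^2 - 21*y + 36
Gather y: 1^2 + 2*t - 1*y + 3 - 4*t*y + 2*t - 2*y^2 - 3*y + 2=4*t - 2*y^2 + y*(-4*t - 4) + 6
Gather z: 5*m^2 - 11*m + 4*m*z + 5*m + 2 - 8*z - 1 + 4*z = 5*m^2 - 6*m + z*(4*m - 4) + 1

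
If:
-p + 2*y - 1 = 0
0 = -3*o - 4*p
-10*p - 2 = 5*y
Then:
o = 12/25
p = -9/25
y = 8/25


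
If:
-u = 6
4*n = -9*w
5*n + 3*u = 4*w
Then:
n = 162/61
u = -6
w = -72/61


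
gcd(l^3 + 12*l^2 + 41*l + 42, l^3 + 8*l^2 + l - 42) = l^2 + 10*l + 21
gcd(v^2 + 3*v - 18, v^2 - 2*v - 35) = 1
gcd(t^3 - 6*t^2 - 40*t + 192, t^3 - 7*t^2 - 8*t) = t - 8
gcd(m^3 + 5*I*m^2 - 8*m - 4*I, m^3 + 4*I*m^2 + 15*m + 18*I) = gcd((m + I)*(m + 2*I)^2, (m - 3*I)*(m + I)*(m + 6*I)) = m + I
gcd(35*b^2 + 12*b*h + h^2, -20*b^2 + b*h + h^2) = 5*b + h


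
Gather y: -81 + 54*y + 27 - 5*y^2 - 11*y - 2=-5*y^2 + 43*y - 56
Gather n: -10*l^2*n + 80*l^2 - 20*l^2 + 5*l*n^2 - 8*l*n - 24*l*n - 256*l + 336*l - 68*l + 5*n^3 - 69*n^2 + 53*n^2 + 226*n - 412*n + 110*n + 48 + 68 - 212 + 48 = 60*l^2 + 12*l + 5*n^3 + n^2*(5*l - 16) + n*(-10*l^2 - 32*l - 76) - 48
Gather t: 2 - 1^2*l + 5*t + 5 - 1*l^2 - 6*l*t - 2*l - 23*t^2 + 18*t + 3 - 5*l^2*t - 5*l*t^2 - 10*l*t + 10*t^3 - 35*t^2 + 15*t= -l^2 - 3*l + 10*t^3 + t^2*(-5*l - 58) + t*(-5*l^2 - 16*l + 38) + 10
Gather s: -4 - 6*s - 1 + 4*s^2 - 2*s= 4*s^2 - 8*s - 5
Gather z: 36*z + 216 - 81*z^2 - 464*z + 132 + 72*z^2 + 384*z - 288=-9*z^2 - 44*z + 60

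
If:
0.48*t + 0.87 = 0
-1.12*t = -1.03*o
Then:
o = -1.97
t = -1.81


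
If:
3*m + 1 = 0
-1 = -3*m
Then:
No Solution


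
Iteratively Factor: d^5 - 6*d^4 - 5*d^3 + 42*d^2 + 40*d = (d + 2)*(d^4 - 8*d^3 + 11*d^2 + 20*d) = (d - 4)*(d + 2)*(d^3 - 4*d^2 - 5*d) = (d - 4)*(d + 1)*(d + 2)*(d^2 - 5*d) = (d - 5)*(d - 4)*(d + 1)*(d + 2)*(d)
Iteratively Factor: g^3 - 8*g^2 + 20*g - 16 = (g - 4)*(g^2 - 4*g + 4) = (g - 4)*(g - 2)*(g - 2)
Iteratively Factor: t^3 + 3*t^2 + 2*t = (t + 1)*(t^2 + 2*t) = (t + 1)*(t + 2)*(t)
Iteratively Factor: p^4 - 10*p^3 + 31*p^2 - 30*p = (p - 5)*(p^3 - 5*p^2 + 6*p) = (p - 5)*(p - 2)*(p^2 - 3*p) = p*(p - 5)*(p - 2)*(p - 3)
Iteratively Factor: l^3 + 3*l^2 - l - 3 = (l - 1)*(l^2 + 4*l + 3) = (l - 1)*(l + 3)*(l + 1)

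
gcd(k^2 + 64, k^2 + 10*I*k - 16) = k + 8*I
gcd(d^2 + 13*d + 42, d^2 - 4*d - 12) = 1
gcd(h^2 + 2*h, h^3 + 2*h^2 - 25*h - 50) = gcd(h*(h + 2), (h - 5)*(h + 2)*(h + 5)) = h + 2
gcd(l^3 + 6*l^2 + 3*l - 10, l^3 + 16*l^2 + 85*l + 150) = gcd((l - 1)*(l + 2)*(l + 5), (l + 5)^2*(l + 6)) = l + 5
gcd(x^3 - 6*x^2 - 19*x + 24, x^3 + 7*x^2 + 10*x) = 1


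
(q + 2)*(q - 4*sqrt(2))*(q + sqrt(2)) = q^3 - 3*sqrt(2)*q^2 + 2*q^2 - 6*sqrt(2)*q - 8*q - 16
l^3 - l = l*(l - 1)*(l + 1)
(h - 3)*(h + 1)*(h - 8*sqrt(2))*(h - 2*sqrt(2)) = h^4 - 10*sqrt(2)*h^3 - 2*h^3 + 20*sqrt(2)*h^2 + 29*h^2 - 64*h + 30*sqrt(2)*h - 96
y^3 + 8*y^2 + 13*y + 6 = (y + 1)^2*(y + 6)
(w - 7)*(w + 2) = w^2 - 5*w - 14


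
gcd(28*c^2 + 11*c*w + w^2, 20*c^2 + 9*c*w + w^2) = 4*c + w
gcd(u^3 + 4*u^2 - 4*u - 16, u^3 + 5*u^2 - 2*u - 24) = u^2 + 2*u - 8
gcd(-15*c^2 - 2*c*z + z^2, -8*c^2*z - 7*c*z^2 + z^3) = 1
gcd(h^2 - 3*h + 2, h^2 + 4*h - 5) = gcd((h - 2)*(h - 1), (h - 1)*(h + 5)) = h - 1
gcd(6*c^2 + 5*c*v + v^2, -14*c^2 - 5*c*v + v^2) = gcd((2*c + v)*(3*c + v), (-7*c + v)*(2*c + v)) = 2*c + v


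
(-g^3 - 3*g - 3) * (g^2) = -g^5 - 3*g^3 - 3*g^2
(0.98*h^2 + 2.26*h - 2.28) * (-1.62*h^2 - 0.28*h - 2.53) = -1.5876*h^4 - 3.9356*h^3 + 0.5814*h^2 - 5.0794*h + 5.7684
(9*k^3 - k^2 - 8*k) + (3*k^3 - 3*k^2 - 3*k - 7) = 12*k^3 - 4*k^2 - 11*k - 7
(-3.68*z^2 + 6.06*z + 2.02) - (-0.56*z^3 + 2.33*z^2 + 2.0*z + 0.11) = 0.56*z^3 - 6.01*z^2 + 4.06*z + 1.91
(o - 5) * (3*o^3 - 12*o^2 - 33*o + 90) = 3*o^4 - 27*o^3 + 27*o^2 + 255*o - 450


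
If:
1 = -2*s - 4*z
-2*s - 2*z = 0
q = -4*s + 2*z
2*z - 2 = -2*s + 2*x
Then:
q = -3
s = 1/2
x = -1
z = -1/2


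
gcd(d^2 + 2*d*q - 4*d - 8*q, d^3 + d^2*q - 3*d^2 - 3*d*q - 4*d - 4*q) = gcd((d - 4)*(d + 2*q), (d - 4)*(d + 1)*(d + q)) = d - 4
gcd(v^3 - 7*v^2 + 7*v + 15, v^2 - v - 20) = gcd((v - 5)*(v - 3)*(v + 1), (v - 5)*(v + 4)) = v - 5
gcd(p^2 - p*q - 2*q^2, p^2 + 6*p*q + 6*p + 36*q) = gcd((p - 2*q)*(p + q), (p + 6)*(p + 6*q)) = 1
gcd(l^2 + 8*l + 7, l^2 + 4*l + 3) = l + 1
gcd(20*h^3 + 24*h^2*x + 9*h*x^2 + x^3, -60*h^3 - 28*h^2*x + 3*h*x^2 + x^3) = 2*h + x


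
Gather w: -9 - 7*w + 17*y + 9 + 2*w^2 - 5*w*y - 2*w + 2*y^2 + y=2*w^2 + w*(-5*y - 9) + 2*y^2 + 18*y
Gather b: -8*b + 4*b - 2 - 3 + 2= -4*b - 3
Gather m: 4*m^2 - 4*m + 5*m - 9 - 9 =4*m^2 + m - 18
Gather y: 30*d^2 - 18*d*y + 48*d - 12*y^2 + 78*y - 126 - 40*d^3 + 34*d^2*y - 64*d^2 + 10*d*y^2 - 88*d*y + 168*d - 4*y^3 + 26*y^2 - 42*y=-40*d^3 - 34*d^2 + 216*d - 4*y^3 + y^2*(10*d + 14) + y*(34*d^2 - 106*d + 36) - 126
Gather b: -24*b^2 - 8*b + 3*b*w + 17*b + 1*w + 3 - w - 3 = -24*b^2 + b*(3*w + 9)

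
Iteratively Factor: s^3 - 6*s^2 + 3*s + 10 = (s - 5)*(s^2 - s - 2) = (s - 5)*(s - 2)*(s + 1)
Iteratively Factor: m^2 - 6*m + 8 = (m - 4)*(m - 2)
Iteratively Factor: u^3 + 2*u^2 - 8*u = (u)*(u^2 + 2*u - 8) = u*(u + 4)*(u - 2)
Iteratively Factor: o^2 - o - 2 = (o - 2)*(o + 1)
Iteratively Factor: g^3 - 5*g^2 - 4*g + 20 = (g - 5)*(g^2 - 4) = (g - 5)*(g - 2)*(g + 2)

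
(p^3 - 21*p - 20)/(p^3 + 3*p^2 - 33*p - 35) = (p + 4)/(p + 7)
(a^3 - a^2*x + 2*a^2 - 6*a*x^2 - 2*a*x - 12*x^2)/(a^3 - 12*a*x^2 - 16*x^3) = (-a^2 + 3*a*x - 2*a + 6*x)/(-a^2 + 2*a*x + 8*x^2)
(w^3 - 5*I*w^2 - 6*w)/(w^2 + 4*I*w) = (w^2 - 5*I*w - 6)/(w + 4*I)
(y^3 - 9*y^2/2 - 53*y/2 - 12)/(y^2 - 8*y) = y + 7/2 + 3/(2*y)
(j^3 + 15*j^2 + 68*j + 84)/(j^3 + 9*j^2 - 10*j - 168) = (j + 2)/(j - 4)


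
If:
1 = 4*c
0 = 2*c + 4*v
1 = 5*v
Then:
No Solution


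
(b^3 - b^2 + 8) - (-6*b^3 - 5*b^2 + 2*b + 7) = 7*b^3 + 4*b^2 - 2*b + 1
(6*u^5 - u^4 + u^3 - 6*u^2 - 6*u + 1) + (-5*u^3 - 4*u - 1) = 6*u^5 - u^4 - 4*u^3 - 6*u^2 - 10*u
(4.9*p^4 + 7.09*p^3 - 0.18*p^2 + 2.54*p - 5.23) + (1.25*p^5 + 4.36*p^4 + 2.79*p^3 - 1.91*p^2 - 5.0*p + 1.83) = 1.25*p^5 + 9.26*p^4 + 9.88*p^3 - 2.09*p^2 - 2.46*p - 3.4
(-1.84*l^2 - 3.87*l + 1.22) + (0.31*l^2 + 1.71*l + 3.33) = -1.53*l^2 - 2.16*l + 4.55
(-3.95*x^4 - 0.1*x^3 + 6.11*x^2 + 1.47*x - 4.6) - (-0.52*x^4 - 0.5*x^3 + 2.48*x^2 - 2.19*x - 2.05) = -3.43*x^4 + 0.4*x^3 + 3.63*x^2 + 3.66*x - 2.55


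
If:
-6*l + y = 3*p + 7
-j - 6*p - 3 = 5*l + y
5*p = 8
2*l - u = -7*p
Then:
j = -11*y/6 - 83/30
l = y/6 - 59/30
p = 8/5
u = y/3 + 109/15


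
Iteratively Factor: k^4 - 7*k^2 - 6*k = (k + 1)*(k^3 - k^2 - 6*k) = k*(k + 1)*(k^2 - k - 6) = k*(k - 3)*(k + 1)*(k + 2)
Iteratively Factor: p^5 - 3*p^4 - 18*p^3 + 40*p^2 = (p + 4)*(p^4 - 7*p^3 + 10*p^2) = p*(p + 4)*(p^3 - 7*p^2 + 10*p) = p*(p - 5)*(p + 4)*(p^2 - 2*p) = p^2*(p - 5)*(p + 4)*(p - 2)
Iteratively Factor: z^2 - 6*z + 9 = (z - 3)*(z - 3)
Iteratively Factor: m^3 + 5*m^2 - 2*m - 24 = (m + 4)*(m^2 + m - 6) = (m + 3)*(m + 4)*(m - 2)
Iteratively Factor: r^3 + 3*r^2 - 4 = (r + 2)*(r^2 + r - 2) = (r - 1)*(r + 2)*(r + 2)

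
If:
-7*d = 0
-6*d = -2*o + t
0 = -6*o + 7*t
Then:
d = 0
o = 0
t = 0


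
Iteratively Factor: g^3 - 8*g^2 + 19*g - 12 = (g - 3)*(g^2 - 5*g + 4) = (g - 4)*(g - 3)*(g - 1)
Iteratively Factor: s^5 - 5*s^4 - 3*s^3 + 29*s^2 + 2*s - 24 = (s - 3)*(s^4 - 2*s^3 - 9*s^2 + 2*s + 8) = (s - 3)*(s + 2)*(s^3 - 4*s^2 - s + 4) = (s - 4)*(s - 3)*(s + 2)*(s^2 - 1) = (s - 4)*(s - 3)*(s + 1)*(s + 2)*(s - 1)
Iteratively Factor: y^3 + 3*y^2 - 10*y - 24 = (y + 2)*(y^2 + y - 12) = (y + 2)*(y + 4)*(y - 3)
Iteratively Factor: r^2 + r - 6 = (r + 3)*(r - 2)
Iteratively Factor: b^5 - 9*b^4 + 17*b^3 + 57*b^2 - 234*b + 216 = (b - 2)*(b^4 - 7*b^3 + 3*b^2 + 63*b - 108) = (b - 4)*(b - 2)*(b^3 - 3*b^2 - 9*b + 27) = (b - 4)*(b - 3)*(b - 2)*(b^2 - 9) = (b - 4)*(b - 3)*(b - 2)*(b + 3)*(b - 3)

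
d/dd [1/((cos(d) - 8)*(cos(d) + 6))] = 2*(cos(d) - 1)*sin(d)/((cos(d) - 8)^2*(cos(d) + 6)^2)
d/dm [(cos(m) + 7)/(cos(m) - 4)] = 11*sin(m)/(cos(m) - 4)^2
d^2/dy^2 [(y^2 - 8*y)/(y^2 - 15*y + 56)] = 14/(y^3 - 21*y^2 + 147*y - 343)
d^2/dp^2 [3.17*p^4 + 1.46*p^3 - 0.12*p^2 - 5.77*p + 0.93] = 38.04*p^2 + 8.76*p - 0.24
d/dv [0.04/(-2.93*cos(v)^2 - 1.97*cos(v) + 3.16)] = -(0.2344*cos(v) + 0.0788)*sin(v)/(2.93*cos(v)^2 + 1.97*cos(v) - 3.16)^2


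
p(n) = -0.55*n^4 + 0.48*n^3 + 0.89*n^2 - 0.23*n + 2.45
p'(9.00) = -1471.37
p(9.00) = -3186.16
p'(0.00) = -0.23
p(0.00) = 2.45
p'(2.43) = -18.97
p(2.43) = -5.14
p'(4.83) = -205.93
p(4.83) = -223.14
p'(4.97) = -225.89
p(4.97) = -253.36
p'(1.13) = 0.45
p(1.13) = 3.12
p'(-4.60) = 236.19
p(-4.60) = -270.64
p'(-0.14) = -0.44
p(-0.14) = 2.50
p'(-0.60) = -0.30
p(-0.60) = 2.73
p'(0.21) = 0.19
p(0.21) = 2.44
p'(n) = -2.2*n^3 + 1.44*n^2 + 1.78*n - 0.23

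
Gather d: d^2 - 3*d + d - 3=d^2 - 2*d - 3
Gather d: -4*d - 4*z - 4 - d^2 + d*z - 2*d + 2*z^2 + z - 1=-d^2 + d*(z - 6) + 2*z^2 - 3*z - 5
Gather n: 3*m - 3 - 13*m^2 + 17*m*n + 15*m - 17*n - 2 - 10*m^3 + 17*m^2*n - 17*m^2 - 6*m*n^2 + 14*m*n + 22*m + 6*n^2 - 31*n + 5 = -10*m^3 - 30*m^2 + 40*m + n^2*(6 - 6*m) + n*(17*m^2 + 31*m - 48)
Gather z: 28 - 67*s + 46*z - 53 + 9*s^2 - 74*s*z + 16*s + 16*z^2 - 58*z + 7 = 9*s^2 - 51*s + 16*z^2 + z*(-74*s - 12) - 18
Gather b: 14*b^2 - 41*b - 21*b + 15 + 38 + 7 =14*b^2 - 62*b + 60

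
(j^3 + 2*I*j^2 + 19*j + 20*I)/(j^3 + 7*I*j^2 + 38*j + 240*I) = (j^2 - 3*I*j + 4)/(j^2 + 2*I*j + 48)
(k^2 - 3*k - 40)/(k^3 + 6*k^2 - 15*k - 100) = (k - 8)/(k^2 + k - 20)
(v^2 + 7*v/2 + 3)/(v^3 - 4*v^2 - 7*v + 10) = (v + 3/2)/(v^2 - 6*v + 5)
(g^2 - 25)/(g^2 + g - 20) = (g - 5)/(g - 4)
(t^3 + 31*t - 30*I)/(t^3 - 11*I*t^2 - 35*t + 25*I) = (t + 6*I)/(t - 5*I)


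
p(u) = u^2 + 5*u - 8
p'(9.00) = 23.00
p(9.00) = 118.00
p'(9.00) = 23.00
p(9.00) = 118.00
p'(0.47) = 5.94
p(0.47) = -5.43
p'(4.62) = 14.24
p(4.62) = 36.44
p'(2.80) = 10.60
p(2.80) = 13.84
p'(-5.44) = -5.88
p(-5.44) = -5.61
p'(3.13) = 11.26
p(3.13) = 17.45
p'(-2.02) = 0.96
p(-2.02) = -14.02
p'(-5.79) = -6.58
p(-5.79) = -3.43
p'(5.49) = 15.98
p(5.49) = 49.59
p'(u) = 2*u + 5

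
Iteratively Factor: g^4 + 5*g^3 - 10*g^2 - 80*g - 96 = (g + 3)*(g^3 + 2*g^2 - 16*g - 32) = (g + 3)*(g + 4)*(g^2 - 2*g - 8) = (g - 4)*(g + 3)*(g + 4)*(g + 2)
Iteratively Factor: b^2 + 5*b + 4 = (b + 4)*(b + 1)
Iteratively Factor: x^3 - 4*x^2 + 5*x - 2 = (x - 1)*(x^2 - 3*x + 2) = (x - 1)^2*(x - 2)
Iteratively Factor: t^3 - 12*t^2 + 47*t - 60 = (t - 3)*(t^2 - 9*t + 20) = (t - 4)*(t - 3)*(t - 5)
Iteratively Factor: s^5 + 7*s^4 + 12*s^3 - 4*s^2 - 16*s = (s + 2)*(s^4 + 5*s^3 + 2*s^2 - 8*s) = (s + 2)^2*(s^3 + 3*s^2 - 4*s) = (s - 1)*(s + 2)^2*(s^2 + 4*s) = s*(s - 1)*(s + 2)^2*(s + 4)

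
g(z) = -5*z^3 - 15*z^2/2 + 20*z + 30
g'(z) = -15*z^2 - 15*z + 20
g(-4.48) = 239.45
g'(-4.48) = -213.86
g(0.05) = 30.98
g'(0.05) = 19.21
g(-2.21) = 3.14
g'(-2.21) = -20.11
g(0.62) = 38.33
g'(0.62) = 4.93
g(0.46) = 37.13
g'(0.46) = 9.93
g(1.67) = 19.20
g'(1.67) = -46.88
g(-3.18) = 51.34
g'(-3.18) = -83.99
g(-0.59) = 16.62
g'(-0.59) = 23.63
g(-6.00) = 720.00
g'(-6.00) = -430.00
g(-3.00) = 37.50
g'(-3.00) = -70.00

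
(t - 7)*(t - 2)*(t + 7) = t^3 - 2*t^2 - 49*t + 98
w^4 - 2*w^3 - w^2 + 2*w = w*(w - 2)*(w - 1)*(w + 1)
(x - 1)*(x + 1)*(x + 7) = x^3 + 7*x^2 - x - 7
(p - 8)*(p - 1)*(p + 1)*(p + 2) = p^4 - 6*p^3 - 17*p^2 + 6*p + 16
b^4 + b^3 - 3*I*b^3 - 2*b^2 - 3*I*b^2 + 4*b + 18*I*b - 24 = (b - 2)*(b + 3)*(b - 4*I)*(b + I)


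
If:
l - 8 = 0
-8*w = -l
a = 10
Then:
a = 10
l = 8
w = 1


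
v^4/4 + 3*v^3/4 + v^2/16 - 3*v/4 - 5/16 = (v/4 + 1/4)*(v - 1)*(v + 1/2)*(v + 5/2)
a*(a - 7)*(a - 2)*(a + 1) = a^4 - 8*a^3 + 5*a^2 + 14*a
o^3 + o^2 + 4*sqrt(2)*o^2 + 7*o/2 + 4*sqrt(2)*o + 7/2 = (o + 1)*(o + sqrt(2)/2)*(o + 7*sqrt(2)/2)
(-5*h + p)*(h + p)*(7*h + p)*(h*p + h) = -35*h^4*p - 35*h^4 - 33*h^3*p^2 - 33*h^3*p + 3*h^2*p^3 + 3*h^2*p^2 + h*p^4 + h*p^3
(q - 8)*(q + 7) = q^2 - q - 56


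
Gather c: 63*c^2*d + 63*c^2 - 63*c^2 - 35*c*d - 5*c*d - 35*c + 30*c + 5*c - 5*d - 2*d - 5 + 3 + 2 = 63*c^2*d - 40*c*d - 7*d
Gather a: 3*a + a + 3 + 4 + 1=4*a + 8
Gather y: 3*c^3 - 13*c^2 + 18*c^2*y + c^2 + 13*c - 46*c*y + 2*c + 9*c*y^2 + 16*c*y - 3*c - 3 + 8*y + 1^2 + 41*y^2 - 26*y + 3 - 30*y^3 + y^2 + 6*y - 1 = 3*c^3 - 12*c^2 + 12*c - 30*y^3 + y^2*(9*c + 42) + y*(18*c^2 - 30*c - 12)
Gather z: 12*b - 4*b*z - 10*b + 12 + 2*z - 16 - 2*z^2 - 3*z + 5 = 2*b - 2*z^2 + z*(-4*b - 1) + 1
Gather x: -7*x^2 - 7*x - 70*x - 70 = -7*x^2 - 77*x - 70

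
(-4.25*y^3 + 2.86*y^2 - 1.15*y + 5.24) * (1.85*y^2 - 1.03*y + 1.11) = -7.8625*y^5 + 9.6685*y^4 - 9.7908*y^3 + 14.0531*y^2 - 6.6737*y + 5.8164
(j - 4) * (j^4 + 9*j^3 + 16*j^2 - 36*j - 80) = j^5 + 5*j^4 - 20*j^3 - 100*j^2 + 64*j + 320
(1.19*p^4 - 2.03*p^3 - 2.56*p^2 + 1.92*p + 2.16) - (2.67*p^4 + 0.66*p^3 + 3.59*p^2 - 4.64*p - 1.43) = -1.48*p^4 - 2.69*p^3 - 6.15*p^2 + 6.56*p + 3.59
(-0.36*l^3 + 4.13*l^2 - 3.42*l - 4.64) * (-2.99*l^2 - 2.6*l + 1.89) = 1.0764*l^5 - 11.4127*l^4 - 1.1926*l^3 + 30.5713*l^2 + 5.6002*l - 8.7696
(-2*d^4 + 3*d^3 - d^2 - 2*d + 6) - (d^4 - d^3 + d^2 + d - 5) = -3*d^4 + 4*d^3 - 2*d^2 - 3*d + 11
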